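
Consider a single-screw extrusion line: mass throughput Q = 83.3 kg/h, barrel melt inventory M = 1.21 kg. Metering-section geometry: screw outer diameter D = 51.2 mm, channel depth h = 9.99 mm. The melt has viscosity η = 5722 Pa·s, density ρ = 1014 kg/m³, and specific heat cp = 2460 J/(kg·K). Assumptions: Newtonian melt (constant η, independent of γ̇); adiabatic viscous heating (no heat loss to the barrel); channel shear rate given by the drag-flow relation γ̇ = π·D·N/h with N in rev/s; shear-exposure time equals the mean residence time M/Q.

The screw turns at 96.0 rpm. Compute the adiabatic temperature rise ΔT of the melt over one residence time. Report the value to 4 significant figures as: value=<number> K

Throughput in SI: Q_s = 83.3 kg/h ÷ 3600 s/h = 0.0231389 kg/s
t_res = M / Q_s = 1.21 / 0.0231389 = 52.2929 s
Convert to SI: D = 0.0512 m, h = 0.00999 m, N = 96.0/60 = 1.6 rev/s
γ̇ = π D N / h = (π)(0.0512)(1.6) / 0.00999 = 25.7617 s⁻¹
Adiabatic rise: ΔT = η γ̇² t_res / (ρ cp) = 5722·(25.7617)²·52.2929 / (1014·2460) = 79.6098 K

value=79.61 K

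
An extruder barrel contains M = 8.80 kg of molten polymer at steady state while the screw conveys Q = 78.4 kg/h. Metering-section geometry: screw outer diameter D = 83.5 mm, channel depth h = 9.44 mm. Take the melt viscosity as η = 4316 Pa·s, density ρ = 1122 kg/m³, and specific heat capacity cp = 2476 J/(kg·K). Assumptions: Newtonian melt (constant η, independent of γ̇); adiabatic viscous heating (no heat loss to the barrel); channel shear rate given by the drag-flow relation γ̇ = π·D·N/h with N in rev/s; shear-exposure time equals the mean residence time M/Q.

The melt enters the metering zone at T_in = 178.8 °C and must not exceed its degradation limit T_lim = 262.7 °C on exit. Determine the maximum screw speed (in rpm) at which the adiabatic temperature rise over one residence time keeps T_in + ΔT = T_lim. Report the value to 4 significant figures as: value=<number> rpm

value=24.96 rpm

Throughput in SI: Q_s = 78.4 kg/h ÷ 3600 s/h = 0.0217778 kg/s
t_res = M / Q_s = 8.80 ÷ 0.0217778 = 404.082 s
Geometry in SI: D = 83.5 mm → 0.0835 m, h = 9.44 mm → 0.00944 m
ΔT_a = T_lim − T_in = 262.7 °C − 178.8 °C = 83.9 K
γ̇_max² = ΔT_a·ρ·cp/(η·t_res) = 83.9·1122·2476/(4316·404.082) = 133.646 s⁻²
γ̇_max = √133.646 = 11.5605 s⁻¹
N_max = γ̇_max h / (πD) = 11.5605·0.00944/(π·0.0835) = 0.416019 rev/s → ×60 = 24.9611 rpm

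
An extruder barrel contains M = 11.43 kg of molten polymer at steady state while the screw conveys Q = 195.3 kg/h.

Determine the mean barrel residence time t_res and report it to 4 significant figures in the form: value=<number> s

Throughput in SI: Q_s = 195.3 kg/h ÷ 3600 s/h = 0.05425 kg/s
Mean residence time: t_res = M/Q_s = 11.43 kg / 0.05425 kg/s = 210.691 s

value=210.7 s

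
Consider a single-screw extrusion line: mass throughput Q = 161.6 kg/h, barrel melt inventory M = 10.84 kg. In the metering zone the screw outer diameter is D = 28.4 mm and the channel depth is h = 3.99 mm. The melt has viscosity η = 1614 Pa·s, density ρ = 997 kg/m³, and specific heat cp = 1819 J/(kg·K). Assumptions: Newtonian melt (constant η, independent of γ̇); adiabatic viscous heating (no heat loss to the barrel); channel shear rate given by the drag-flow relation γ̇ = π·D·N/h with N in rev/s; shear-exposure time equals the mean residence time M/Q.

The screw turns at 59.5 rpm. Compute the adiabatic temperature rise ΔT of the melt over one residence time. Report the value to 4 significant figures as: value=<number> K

Convert throughput: Q = 161.6 kg/h = 161.6/3600 = 0.0448889 kg/s
t_res = M / Q_s = 10.84 ÷ 0.0448889 = 241.485 s
Convert to SI: D = 0.0284 m, h = 0.00399 m, N = 59.5/60 = 0.991667 rev/s
γ̇ = π D N / h = (π)(0.0284)(0.991667) / 0.00399 = 22.1749 s⁻¹
Adiabatic rise: ΔT = η γ̇² t_res / (ρ cp) = 1614·(22.1749)²·241.485 / (997·1819) = 105.679 K

value=105.7 K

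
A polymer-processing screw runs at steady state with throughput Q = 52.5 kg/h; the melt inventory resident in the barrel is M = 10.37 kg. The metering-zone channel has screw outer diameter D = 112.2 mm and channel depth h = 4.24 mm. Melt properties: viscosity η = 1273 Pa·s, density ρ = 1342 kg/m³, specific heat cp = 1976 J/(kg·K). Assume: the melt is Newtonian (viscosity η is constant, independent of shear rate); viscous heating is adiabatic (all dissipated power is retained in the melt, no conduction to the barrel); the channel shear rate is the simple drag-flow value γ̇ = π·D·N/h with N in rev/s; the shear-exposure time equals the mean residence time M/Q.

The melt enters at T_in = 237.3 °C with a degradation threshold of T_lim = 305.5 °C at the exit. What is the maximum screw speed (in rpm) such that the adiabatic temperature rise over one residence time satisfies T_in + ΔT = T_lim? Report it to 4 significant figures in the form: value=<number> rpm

value=10.20 rpm

Throughput in SI: Q_s = 52.5 kg/h ÷ 3600 s/h = 0.0145833 kg/s
t_res = M / Q_s = 10.37 / 0.0145833 = 711.086 s
Convert to metres: D = 0.1122 m, h = 0.00424 m
ΔT_a = T_lim − T_in = 305.5 − 237.3 = 68.2 K
γ̇_max² = ΔT_a·ρ·cp/(η·t_res) = 68.2·1342·1976/(1273·711.086) = 199.79 s⁻²
γ̇_max = √199.79 = 14.1347 s⁻¹
N_max = γ̇_max h / (πD) = 14.1347·0.00424/(π·0.1122) = 0.170024 rev/s → ×60 = 10.2014 rpm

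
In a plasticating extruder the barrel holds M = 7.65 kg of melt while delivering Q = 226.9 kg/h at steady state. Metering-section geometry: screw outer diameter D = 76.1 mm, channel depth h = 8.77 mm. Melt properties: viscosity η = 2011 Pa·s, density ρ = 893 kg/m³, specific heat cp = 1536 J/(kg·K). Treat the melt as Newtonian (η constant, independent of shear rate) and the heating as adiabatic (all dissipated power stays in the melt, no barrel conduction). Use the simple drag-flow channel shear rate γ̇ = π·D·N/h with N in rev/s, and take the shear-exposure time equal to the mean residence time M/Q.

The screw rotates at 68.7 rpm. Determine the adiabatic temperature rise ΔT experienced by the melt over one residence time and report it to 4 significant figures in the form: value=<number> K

value=173.4 K

Q_s = Q / 3600 = 226.9 / 3600 = 0.0630278 kg/s
t_res = M / Q_s = 7.65 ÷ 0.0630278 = 121.375 s
Geometry in metres: D = 76.1 mm → 0.0761 m, h = 8.77 mm → 0.00877 m; screw speed N = 68.7 rpm = 1.145 rev/s
Shear rate: γ̇ = πDN/h = π·0.0761·1.145/0.00877 = 31.2134 s⁻¹
ΔT = η·γ̇²·t_res / (ρ·cp) = 2011 · (31.2134)² · 121.375 / (893 · 1536) = 173.372 K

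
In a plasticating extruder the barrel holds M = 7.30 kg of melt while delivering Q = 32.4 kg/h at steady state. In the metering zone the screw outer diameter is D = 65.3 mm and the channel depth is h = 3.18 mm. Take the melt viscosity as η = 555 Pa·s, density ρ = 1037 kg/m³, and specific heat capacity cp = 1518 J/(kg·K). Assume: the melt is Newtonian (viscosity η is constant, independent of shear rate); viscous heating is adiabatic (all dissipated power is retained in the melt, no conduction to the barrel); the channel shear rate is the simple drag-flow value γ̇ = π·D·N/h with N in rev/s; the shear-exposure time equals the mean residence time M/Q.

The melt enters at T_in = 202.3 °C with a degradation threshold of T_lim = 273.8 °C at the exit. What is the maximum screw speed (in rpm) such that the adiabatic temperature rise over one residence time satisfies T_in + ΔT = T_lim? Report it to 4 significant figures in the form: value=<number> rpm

value=14.71 rpm

Convert throughput: Q = 32.4 kg/h = 32.4/3600 = 0.009 kg/s
Mean residence time: t_res = M/Q_s = 7.30 kg / 0.009 kg/s = 811.111 s
D = 65.3 mm = 0.0653 m;  h = 3.18 mm = 0.00318 m
Allowable rise: ΔT_a = T_lim − T_in = 273.8 − 202.3 = 71.5 K
γ̇_max² = ΔT_a·ρ·cp / (η·t_res) = [71.5 × 1037 × 1518] / [555 × 811.111] = 250.025 s⁻²
γ̇_max = sqrt(250.025) = 15.8122 s⁻¹
N_max = γ̇_max·h / (π·D) = 15.8122 · 0.00318 / (π · 0.0653) = 0.245107 rev/s = 14.7064 rpm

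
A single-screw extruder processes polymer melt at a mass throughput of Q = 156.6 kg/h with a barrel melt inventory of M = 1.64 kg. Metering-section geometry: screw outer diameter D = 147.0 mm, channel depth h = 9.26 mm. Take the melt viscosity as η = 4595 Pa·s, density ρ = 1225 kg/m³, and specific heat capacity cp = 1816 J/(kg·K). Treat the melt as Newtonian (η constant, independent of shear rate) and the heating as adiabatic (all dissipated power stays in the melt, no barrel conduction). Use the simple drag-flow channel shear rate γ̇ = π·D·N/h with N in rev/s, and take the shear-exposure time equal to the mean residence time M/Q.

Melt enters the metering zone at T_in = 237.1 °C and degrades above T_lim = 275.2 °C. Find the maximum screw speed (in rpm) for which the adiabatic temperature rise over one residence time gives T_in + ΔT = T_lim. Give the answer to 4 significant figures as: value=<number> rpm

Throughput in SI: Q_s = 156.6 kg/h ÷ 3600 s/h = 0.0435 kg/s
Mean residence time: t_res = M/Q_s = 1.64 kg / 0.0435 kg/s = 37.7011 s
D = 147.0 mm = 0.147 m;  h = 9.26 mm = 0.00926 m
ΔT_a = T_lim − T_in = 275.2 − 237.1 = 38.1 K
γ̇_max² = ΔT_a·ρ·cp/(η·t_res) = 38.1·1225·1816/(4595·37.7011) = 489.257 s⁻²
γ̇_max = sqrt(489.257) = 22.1191 s⁻¹
Solve γ̇ = πDN/h for N: N_max = γ̇_max·h/(π·D) = 22.1191 × 0.00926 / (π × 0.147) = 0.443519 rev/s = 26.6111 rpm

value=26.61 rpm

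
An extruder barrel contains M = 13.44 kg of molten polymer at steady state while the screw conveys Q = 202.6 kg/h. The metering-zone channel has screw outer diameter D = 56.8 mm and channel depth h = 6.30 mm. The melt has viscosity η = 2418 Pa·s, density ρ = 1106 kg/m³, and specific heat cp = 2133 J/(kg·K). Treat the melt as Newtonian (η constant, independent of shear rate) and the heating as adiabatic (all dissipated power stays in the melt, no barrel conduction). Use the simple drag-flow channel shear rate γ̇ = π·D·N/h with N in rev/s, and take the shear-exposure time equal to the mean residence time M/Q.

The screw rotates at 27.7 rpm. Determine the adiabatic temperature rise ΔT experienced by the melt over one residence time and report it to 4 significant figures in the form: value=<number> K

value=41.85 K

Q_s = Q / 3600 = 202.6 / 3600 = 0.0562778 kg/s
t_res = M / Q_s = 13.44 ÷ 0.0562778 = 238.815 s
Geometry in metres: D = 56.8 mm → 0.0568 m, h = 6.30 mm → 0.0063 m; screw speed N = 27.7 rpm = 0.461667 rev/s
Shear rate: γ̇ = πDN/h = π·0.0568·0.461667/0.0063 = 13.0763 s⁻¹
ΔT = η·γ̇²·t_res/(ρ·cp) = [2418 × 13.0763² × 238.815] / [1106 × 2133] = 41.8548 K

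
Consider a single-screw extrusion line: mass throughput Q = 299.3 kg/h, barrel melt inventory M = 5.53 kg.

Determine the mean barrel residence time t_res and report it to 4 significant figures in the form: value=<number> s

Q_s = Q / 3600 = 299.3 / 3600 = 0.0831389 kg/s
t_res = M / Q_s = 5.53 / 0.0831389 = 66.5152 s

value=66.52 s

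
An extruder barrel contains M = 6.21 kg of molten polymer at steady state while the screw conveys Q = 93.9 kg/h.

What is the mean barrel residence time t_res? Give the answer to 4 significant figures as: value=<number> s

value=238.1 s

Convert throughput: Q = 93.9 kg/h = 93.9/3600 = 0.0260833 kg/s
t_res = M / Q_s = 6.21 / 0.0260833 = 238.083 s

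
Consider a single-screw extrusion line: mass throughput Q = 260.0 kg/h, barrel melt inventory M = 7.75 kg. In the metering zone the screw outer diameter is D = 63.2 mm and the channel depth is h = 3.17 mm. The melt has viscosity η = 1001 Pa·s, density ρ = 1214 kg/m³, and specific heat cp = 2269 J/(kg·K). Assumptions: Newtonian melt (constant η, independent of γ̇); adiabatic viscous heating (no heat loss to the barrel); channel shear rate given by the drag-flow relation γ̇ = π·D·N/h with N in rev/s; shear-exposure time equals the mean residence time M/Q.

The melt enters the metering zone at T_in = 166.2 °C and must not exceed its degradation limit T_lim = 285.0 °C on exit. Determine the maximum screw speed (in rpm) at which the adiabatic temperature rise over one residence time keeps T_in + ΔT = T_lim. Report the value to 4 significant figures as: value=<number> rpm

Q_s = Q / 3600 = 260.0 / 3600 = 0.0722222 kg/s
t_res = M / Q_s = 7.75 / 0.0722222 = 107.308 s
Geometry in SI: D = 63.2 mm → 0.0632 m, h = 3.17 mm → 0.00317 m
Allowable rise: ΔT_a = T_lim − T_in = 285.0 − 166.2 = 118.8 K
γ̇_max² = ΔT_a·ρ·cp / (η·t_res) = [118.8 × 1214 × 2269] / [1001 × 107.308] = 3046.52 s⁻²
γ̇_max = sqrt(3046.52) = 55.1953 s⁻¹
Solve γ̇ = πDN/h for N: N_max = γ̇_max·h/(π·D) = 55.1953 × 0.00317 / (π × 0.0632) = 0.881241 rev/s = 52.8745 rpm

value=52.87 rpm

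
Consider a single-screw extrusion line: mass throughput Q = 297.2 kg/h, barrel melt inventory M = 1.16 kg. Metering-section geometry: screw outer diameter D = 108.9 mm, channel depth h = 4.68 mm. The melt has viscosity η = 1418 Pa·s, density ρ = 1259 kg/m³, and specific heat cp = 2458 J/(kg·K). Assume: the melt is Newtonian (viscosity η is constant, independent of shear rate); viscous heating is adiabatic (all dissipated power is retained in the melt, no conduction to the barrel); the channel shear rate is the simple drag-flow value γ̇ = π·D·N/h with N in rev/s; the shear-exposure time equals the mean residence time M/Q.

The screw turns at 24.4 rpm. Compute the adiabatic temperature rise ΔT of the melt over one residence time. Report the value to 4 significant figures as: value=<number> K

value=5.690 K

Convert throughput: Q = 297.2 kg/h = 297.2/3600 = 0.0825556 kg/s
t_res = M / Q_s = 1.16 ÷ 0.0825556 = 14.0511 s
Geometry in metres: D = 108.9 mm → 0.1089 m, h = 4.68 mm → 0.00468 m; screw speed N = 24.4 rpm = 0.406667 rev/s
γ̇ = π·D·N / h = π · 0.1089 · 0.406667 / 0.00468 = 29.7283 s⁻¹
ΔT = η·γ̇²·t_res/(ρ·cp) = [1418 × 29.7283² × 14.0511] / [1259 × 2458] = 5.69012 K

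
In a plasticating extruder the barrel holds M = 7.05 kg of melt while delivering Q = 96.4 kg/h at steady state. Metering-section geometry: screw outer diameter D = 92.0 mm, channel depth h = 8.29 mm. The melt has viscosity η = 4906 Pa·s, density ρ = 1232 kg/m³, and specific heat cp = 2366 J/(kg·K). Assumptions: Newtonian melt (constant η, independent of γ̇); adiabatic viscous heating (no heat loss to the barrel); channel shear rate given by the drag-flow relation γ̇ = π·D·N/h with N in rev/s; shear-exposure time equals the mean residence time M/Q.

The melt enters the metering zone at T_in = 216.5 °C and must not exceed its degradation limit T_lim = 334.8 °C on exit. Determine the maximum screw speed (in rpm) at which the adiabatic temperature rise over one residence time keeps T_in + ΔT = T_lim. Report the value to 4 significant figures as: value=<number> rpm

value=28.12 rpm

Convert throughput: Q = 96.4 kg/h = 96.4/3600 = 0.0267778 kg/s
t_res = M / Q_s = 7.05 / 0.0267778 = 263.278 s
Convert to metres: D = 0.092 m, h = 0.00829 m
Allowable rise: ΔT_a = T_lim − T_in = 334.8 − 216.5 = 118.3 K
γ̇_max² = ΔT_a·ρ·cp/(η·t_res) = 118.3·1232·2366/(4906·263.278) = 266.973 s⁻²
γ̇_max = √266.973 = 16.3393 s⁻¹
N_max = γ̇_max·h / (π·D) = 16.3393 · 0.00829 / (π · 0.092) = 0.468652 rev/s = 28.1191 rpm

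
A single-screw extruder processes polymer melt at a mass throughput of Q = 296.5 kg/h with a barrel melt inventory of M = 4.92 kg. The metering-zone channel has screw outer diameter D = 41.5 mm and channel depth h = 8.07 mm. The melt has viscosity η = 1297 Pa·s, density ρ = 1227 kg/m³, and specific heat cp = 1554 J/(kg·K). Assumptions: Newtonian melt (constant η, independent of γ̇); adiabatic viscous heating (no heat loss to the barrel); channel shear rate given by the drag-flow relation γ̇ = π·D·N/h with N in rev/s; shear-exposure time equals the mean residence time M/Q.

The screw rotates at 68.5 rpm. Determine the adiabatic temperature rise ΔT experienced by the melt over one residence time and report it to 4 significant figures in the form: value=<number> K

Convert throughput: Q = 296.5 kg/h = 296.5/3600 = 0.0823611 kg/s
t_res = M / Q_s = 4.92 ÷ 0.0823611 = 59.7369 s
Convert to SI: D = 0.0415 m, h = 0.00807 m, N = 68.5/60 = 1.14167 rev/s
Shear rate: γ̇ = πDN/h = π·0.0415·1.14167/0.00807 = 18.4444 s⁻¹
Adiabatic rise: ΔT = η γ̇² t_res / (ρ cp) = 1297·(18.4444)²·59.7369 / (1227·1554) = 13.8234 K

value=13.82 K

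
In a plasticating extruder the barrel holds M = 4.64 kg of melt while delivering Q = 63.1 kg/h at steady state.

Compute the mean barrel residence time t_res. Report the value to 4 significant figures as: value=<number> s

value=264.7 s

Throughput in SI: Q_s = 63.1 kg/h ÷ 3600 s/h = 0.0175278 kg/s
Mean residence time: t_res = M/Q_s = 4.64 kg / 0.0175278 kg/s = 264.723 s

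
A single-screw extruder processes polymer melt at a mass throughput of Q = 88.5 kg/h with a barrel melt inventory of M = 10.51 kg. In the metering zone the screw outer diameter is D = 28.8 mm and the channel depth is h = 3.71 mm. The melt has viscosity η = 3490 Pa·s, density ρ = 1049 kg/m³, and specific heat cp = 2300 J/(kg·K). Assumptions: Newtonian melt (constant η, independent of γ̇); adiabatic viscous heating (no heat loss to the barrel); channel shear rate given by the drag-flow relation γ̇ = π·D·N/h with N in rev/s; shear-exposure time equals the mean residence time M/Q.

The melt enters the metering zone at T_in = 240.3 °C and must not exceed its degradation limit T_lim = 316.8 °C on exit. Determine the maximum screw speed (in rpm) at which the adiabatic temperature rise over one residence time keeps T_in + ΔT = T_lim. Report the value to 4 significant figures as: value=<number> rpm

Throughput in SI: Q_s = 88.5 kg/h ÷ 3600 s/h = 0.0245833 kg/s
t_res = M / Q_s = 10.51 ÷ 0.0245833 = 427.525 s
D = 28.8 mm = 0.0288 m;  h = 3.71 mm = 0.00371 m
Allowable rise: ΔT_a = T_lim − T_in = 316.8 − 240.3 = 76.5 K
γ̇_max² = ΔT_a·ρ·cp/(η·t_res) = 76.5·1049·2300/(3490·427.525) = 123.702 s⁻²
γ̇_max = sqrt(123.702) = 11.1221 s⁻¹
N_max = γ̇_max·h / (π·D) = 11.1221 · 0.00371 / (π · 0.0288) = 0.456058 rev/s = 27.3635 rpm

value=27.36 rpm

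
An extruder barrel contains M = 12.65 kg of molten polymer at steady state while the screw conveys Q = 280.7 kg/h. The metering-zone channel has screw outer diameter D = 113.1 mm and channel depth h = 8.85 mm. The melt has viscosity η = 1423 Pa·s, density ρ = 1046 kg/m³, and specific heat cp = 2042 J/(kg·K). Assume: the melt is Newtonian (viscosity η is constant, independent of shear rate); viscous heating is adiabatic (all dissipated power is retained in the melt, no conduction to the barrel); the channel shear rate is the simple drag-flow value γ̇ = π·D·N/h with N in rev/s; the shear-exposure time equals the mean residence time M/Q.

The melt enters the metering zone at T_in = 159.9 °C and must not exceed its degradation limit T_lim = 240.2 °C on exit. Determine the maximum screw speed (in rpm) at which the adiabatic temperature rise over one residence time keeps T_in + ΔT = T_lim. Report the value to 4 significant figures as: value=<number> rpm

value=40.73 rpm

Convert throughput: Q = 280.7 kg/h = 280.7/3600 = 0.0779722 kg/s
Mean residence time: t_res = M/Q_s = 12.65 kg / 0.0779722 kg/s = 162.237 s
Convert to metres: D = 0.1131 m, h = 0.00885 m
ΔT_a = T_lim − T_in = 240.2 − 159.9 = 80.3 K
γ̇_max² = ΔT_a·ρ·cp/(η·t_res) = 80.3·1046·2042/(1423·162.237) = 742.929 s⁻²
γ̇_max = √742.929 = 27.2567 s⁻¹
N_max = γ̇_max h / (πD) = 27.2567·0.00885/(π·0.1131) = 0.678898 rev/s → ×60 = 40.7339 rpm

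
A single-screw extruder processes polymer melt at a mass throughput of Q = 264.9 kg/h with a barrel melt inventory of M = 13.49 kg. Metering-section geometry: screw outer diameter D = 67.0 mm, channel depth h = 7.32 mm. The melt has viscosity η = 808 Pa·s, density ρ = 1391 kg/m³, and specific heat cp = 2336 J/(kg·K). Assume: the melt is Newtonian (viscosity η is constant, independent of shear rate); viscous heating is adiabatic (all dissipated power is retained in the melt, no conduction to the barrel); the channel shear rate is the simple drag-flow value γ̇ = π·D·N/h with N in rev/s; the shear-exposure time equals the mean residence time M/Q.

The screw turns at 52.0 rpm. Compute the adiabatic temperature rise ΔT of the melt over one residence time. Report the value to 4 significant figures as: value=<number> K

Throughput in SI: Q_s = 264.9 kg/h ÷ 3600 s/h = 0.0735833 kg/s
Mean residence time: t_res = M/Q_s = 13.49 kg / 0.0735833 kg/s = 183.33 s
Convert to SI: D = 0.067 m, h = 0.00732 m, N = 52.0/60 = 0.866667 rev/s
γ̇ = π·D·N / h = π · 0.067 · 0.866667 / 0.00732 = 24.921 s⁻¹
Adiabatic rise: ΔT = η γ̇² t_res / (ρ cp) = 808·(24.921)²·183.33 / (1391·2336) = 28.3123 K

value=28.31 K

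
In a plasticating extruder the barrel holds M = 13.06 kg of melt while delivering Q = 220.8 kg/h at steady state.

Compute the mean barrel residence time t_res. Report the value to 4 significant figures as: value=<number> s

Throughput in SI: Q_s = 220.8 kg/h ÷ 3600 s/h = 0.0613333 kg/s
Mean residence time: t_res = M/Q_s = 13.06 kg / 0.0613333 kg/s = 212.935 s

value=212.9 s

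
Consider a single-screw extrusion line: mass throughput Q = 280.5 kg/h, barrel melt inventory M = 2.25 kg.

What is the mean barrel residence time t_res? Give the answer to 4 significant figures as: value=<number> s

Convert throughput: Q = 280.5 kg/h = 280.5/3600 = 0.0779167 kg/s
Mean residence time: t_res = M/Q_s = 2.25 kg / 0.0779167 kg/s = 28.877 s

value=28.88 s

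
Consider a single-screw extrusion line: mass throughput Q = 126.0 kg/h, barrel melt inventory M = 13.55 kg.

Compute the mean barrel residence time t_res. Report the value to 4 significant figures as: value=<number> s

Q_s = Q / 3600 = 126.0 / 3600 = 0.035 kg/s
t_res = M / Q_s = 13.55 ÷ 0.035 = 387.143 s

value=387.1 s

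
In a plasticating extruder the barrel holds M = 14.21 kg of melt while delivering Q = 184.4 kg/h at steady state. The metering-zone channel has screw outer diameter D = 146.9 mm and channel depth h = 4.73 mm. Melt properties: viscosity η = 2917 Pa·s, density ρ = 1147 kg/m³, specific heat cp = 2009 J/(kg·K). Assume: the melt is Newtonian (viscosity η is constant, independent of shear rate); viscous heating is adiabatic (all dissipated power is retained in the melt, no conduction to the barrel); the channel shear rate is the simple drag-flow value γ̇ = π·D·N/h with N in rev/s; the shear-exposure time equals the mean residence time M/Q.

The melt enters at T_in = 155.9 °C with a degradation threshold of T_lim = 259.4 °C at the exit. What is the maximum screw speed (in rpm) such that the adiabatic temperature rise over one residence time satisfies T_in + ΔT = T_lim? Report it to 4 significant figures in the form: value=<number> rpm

value=10.56 rpm

Convert throughput: Q = 184.4 kg/h = 184.4/3600 = 0.0512222 kg/s
t_res = M / Q_s = 14.21 ÷ 0.0512222 = 277.419 s
Geometry in SI: D = 146.9 mm → 0.1469 m, h = 4.73 mm → 0.00473 m
ΔT_a = T_lim − T_in = 259.4 − 155.9 = 103.5 K
γ̇_max² = ΔT_a·ρ·cp / (η·t_res) = [103.5 × 1147 × 2009] / [2917 × 277.419] = 294.721 s⁻²
γ̇_max = √294.721 = 17.1675 s⁻¹
N_max = γ̇_max·h / (π·D) = 17.1675 · 0.00473 / (π · 0.1469) = 0.175952 rev/s = 10.5571 rpm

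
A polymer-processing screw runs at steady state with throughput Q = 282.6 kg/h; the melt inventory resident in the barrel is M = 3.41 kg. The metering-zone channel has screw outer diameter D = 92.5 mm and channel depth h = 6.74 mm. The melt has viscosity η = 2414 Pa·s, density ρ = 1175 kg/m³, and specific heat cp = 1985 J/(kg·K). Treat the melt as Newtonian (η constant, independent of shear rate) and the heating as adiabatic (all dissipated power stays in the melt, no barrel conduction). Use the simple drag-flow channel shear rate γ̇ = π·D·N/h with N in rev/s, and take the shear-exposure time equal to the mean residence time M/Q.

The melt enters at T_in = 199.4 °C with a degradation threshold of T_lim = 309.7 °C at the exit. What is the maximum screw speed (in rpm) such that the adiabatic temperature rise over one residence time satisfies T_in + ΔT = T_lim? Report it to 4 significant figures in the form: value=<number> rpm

value=68.93 rpm

Q_s = Q / 3600 = 282.6 / 3600 = 0.0785 kg/s
t_res = M / Q_s = 3.41 / 0.0785 = 43.4395 s
D = 92.5 mm = 0.0925 m;  h = 6.74 mm = 0.00674 m
ΔT_a = T_lim − T_in = 309.7 °C − 199.4 °C = 110.3 K
Invert ΔT = ηγ̇²t_res/(ρcp) for γ̇: γ̇_max² = ΔT_a ρ cp / (η t_res) = 110.3·1175·1985 / (2414·43.4395) = 2453.31 s⁻²
γ̇_max = √2453.31 = 49.5309 s⁻¹
N_max = γ̇_max·h / (π·D) = 49.5309 · 0.00674 / (π · 0.0925) = 1.1488 rev/s = 68.928 rpm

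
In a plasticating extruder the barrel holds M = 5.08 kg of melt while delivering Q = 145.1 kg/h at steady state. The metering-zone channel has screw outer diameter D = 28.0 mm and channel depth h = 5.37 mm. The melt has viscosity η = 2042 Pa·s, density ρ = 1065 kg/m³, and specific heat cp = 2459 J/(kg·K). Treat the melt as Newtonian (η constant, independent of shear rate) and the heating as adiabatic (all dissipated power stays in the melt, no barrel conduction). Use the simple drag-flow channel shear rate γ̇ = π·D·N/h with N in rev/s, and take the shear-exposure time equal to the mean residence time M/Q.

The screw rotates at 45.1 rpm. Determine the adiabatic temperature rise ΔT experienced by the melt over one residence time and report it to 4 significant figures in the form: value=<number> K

Convert throughput: Q = 145.1 kg/h = 145.1/3600 = 0.0403056 kg/s
Mean residence time: t_res = M/Q_s = 5.08 kg / 0.0403056 kg/s = 126.037 s
D = 28.0 mm = 0.028 m;  h = 5.37 mm = 0.00537 m;  N = 45.1 rpm / 60 = 0.751667 rev/s
Shear rate: γ̇ = πDN/h = π·0.028·0.751667/0.00537 = 12.3129 s⁻¹
ΔT = η·γ̇²·t_res/(ρ·cp) = [2042 × 12.3129² × 126.037] / [1065 × 2459] = 14.8992 K

value=14.90 K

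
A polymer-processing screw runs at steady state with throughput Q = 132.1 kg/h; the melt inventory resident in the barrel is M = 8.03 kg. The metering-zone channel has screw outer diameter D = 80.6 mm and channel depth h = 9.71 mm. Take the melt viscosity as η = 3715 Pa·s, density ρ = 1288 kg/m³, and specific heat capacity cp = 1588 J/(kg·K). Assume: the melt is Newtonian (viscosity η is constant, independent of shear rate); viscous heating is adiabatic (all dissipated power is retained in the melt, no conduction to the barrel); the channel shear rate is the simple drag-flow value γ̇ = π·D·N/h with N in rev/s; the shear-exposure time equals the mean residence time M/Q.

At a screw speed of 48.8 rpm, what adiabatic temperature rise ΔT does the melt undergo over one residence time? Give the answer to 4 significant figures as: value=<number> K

value=178.8 K

Convert throughput: Q = 132.1 kg/h = 132.1/3600 = 0.0366944 kg/s
t_res = M / Q_s = 8.03 ÷ 0.0366944 = 218.834 s
Convert to SI: D = 0.0806 m, h = 0.00971 m, N = 48.8/60 = 0.813333 rev/s
Shear rate: γ̇ = πDN/h = π·0.0806·0.813333/0.00971 = 21.2097 s⁻¹
ΔT = η·γ̇²·t_res / (ρ·cp) = 3715 · (21.2097)² · 218.834 / (1288 · 1588) = 178.804 K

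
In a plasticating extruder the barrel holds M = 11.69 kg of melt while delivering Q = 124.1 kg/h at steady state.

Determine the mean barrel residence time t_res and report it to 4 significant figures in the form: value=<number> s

value=339.1 s

Q_s = Q / 3600 = 124.1 / 3600 = 0.0344722 kg/s
t_res = M / Q_s = 11.69 / 0.0344722 = 339.114 s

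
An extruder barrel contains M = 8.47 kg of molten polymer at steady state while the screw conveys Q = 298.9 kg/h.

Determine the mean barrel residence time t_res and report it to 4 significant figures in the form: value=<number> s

value=102.0 s

Convert throughput: Q = 298.9 kg/h = 298.9/3600 = 0.0830278 kg/s
t_res = M / Q_s = 8.47 / 0.0830278 = 102.014 s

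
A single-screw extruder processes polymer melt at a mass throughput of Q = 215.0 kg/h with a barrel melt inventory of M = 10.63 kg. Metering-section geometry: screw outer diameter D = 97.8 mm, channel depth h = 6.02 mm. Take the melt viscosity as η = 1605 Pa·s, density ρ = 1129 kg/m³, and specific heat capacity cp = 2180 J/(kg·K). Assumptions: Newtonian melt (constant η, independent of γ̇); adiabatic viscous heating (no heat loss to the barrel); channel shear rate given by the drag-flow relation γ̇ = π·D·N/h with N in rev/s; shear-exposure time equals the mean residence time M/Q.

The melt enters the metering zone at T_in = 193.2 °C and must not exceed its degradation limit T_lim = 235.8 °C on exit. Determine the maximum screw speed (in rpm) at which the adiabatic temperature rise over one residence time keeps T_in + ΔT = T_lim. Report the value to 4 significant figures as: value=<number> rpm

Throughput in SI: Q_s = 215.0 kg/h ÷ 3600 s/h = 0.0597222 kg/s
t_res = M / Q_s = 10.63 ÷ 0.0597222 = 177.991 s
Convert to metres: D = 0.0978 m, h = 0.00602 m
ΔT_a = T_lim − T_in = 235.8 °C − 193.2 °C = 42.6 K
γ̇_max² = ΔT_a·ρ·cp/(η·t_res) = 42.6·1129·2180/(1605·177.991) = 367.018 s⁻²
γ̇_max = sqrt(367.018) = 19.1577 s⁻¹
Solve γ̇ = πDN/h for N: N_max = γ̇_max·h/(π·D) = 19.1577 × 0.00602 / (π × 0.0978) = 0.375363 rev/s = 22.5218 rpm

value=22.52 rpm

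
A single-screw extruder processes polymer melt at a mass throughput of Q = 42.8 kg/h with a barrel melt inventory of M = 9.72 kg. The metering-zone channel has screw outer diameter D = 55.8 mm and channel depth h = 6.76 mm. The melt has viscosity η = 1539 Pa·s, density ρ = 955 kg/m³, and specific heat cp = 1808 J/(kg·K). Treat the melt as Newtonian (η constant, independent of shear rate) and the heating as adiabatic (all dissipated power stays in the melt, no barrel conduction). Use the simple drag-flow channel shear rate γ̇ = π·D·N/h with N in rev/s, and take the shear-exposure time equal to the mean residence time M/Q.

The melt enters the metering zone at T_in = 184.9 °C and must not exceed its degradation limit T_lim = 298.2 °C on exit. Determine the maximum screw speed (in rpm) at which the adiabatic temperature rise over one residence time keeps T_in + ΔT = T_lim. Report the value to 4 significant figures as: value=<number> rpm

value=28.85 rpm

Q_s = Q / 3600 = 42.8 / 3600 = 0.0118889 kg/s
Mean residence time: t_res = M/Q_s = 9.72 kg / 0.0118889 kg/s = 817.57 s
Geometry in SI: D = 55.8 mm → 0.0558 m, h = 6.76 mm → 0.00676 m
ΔT_a = T_lim − T_in = 298.2 − 184.9 = 113.3 K
γ̇_max² = ΔT_a·ρ·cp/(η·t_res) = 113.3·955·1808/(1539·817.57) = 155.478 s⁻²
γ̇_max = sqrt(155.478) = 12.4691 s⁻¹
N_max = γ̇_max·h / (π·D) = 12.4691 · 0.00676 / (π · 0.0558) = 0.480836 rev/s = 28.8501 rpm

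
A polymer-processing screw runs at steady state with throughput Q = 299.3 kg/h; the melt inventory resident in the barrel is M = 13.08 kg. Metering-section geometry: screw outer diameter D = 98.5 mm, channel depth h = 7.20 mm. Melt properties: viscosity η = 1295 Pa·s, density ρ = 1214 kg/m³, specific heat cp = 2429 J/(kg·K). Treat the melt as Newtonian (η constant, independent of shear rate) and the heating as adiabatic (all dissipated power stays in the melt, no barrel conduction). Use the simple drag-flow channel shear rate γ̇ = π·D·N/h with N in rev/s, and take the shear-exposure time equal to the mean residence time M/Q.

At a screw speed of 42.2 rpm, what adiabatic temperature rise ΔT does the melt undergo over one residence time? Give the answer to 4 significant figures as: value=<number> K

value=63.13 K

Convert throughput: Q = 299.3 kg/h = 299.3/3600 = 0.0831389 kg/s
t_res = M / Q_s = 13.08 / 0.0831389 = 157.327 s
Geometry in metres: D = 98.5 mm → 0.0985 m, h = 7.20 mm → 0.0072 m; screw speed N = 42.2 rpm = 0.703333 rev/s
γ̇ = π·D·N / h = π · 0.0985 · 0.703333 / 0.0072 = 30.2284 s⁻¹
ΔT = η·γ̇²·t_res/(ρ·cp) = [1295 × 30.2284² × 157.327] / [1214 × 2429] = 63.133 K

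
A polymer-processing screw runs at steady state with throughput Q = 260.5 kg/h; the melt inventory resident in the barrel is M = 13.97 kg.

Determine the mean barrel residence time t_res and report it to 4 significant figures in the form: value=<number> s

value=193.1 s

Convert throughput: Q = 260.5 kg/h = 260.5/3600 = 0.0723611 kg/s
t_res = M / Q_s = 13.97 / 0.0723611 = 193.06 s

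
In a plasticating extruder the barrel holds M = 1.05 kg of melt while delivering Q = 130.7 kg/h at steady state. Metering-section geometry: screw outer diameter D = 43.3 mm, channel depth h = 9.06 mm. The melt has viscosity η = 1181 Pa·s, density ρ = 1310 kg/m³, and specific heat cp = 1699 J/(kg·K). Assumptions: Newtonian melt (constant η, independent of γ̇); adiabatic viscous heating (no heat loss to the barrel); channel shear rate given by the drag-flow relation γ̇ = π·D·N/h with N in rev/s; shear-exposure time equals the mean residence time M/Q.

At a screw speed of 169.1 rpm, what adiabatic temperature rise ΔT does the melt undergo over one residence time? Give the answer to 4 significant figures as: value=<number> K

Throughput in SI: Q_s = 130.7 kg/h ÷ 3600 s/h = 0.0363056 kg/s
Mean residence time: t_res = M/Q_s = 1.05 kg / 0.0363056 kg/s = 28.9212 s
Geometry in metres: D = 43.3 mm → 0.0433 m, h = 9.06 mm → 0.00906 m; screw speed N = 169.1 rpm = 2.81833 rev/s
γ̇ = π D N / h = (π)(0.0433)(2.81833) / 0.00906 = 42.3157 s⁻¹
Adiabatic rise: ΔT = η γ̇² t_res / (ρ cp) = 1181·(42.3157)²·28.9212 / (1310·1699) = 27.4793 K

value=27.48 K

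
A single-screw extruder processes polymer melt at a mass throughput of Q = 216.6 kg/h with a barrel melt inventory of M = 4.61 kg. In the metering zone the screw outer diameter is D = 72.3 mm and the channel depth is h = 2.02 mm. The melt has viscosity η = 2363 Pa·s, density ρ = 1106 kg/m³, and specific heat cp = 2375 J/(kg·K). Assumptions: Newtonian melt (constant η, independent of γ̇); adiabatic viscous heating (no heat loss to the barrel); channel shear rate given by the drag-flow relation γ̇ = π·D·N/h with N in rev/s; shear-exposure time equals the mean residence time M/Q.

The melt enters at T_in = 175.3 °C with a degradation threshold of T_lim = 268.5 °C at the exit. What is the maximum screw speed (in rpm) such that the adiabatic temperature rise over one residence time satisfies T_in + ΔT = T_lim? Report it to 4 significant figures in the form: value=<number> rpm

value=19.62 rpm

Throughput in SI: Q_s = 216.6 kg/h ÷ 3600 s/h = 0.0601667 kg/s
Mean residence time: t_res = M/Q_s = 4.61 kg / 0.0601667 kg/s = 76.6205 s
D = 72.3 mm = 0.0723 m;  h = 2.02 mm = 0.00202 m
Allowable rise: ΔT_a = T_lim − T_in = 268.5 − 175.3 = 93.2 K
Invert ΔT = ηγ̇²t_res/(ρcp) for γ̇: γ̇_max² = ΔT_a ρ cp / (η t_res) = 93.2·1106·2375 / (2363·76.6205) = 1352.15 s⁻²
γ̇_max = √1352.15 = 36.7716 s⁻¹
N_max = γ̇_max·h / (π·D) = 36.7716 · 0.00202 / (π · 0.0723) = 0.327021 rev/s = 19.6213 rpm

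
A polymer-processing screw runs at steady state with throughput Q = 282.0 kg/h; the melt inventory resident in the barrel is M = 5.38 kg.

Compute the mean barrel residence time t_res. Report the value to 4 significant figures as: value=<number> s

value=68.68 s

Throughput in SI: Q_s = 282.0 kg/h ÷ 3600 s/h = 0.0783333 kg/s
t_res = M / Q_s = 5.38 / 0.0783333 = 68.6809 s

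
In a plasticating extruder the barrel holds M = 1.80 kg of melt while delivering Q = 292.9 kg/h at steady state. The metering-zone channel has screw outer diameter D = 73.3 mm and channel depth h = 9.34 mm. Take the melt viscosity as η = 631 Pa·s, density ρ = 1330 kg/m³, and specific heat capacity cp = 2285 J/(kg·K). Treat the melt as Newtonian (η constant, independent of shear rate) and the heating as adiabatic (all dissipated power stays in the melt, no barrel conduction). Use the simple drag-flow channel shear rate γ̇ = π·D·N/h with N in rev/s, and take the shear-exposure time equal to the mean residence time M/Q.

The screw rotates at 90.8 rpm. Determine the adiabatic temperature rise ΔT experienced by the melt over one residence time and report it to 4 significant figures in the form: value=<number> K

Convert throughput: Q = 292.9 kg/h = 292.9/3600 = 0.0813611 kg/s
Mean residence time: t_res = M/Q_s = 1.80 kg / 0.0813611 kg/s = 22.1236 s
Geometry in metres: D = 73.3 mm → 0.0733 m, h = 9.34 mm → 0.00934 m; screw speed N = 90.8 rpm = 1.51333 rev/s
Shear rate: γ̇ = πDN/h = π·0.0733·1.51333/0.00934 = 37.3114 s⁻¹
ΔT = η·γ̇²·t_res/(ρ·cp) = [631 × 37.3114² × 22.1236] / [1330 × 2285] = 6.39485 K

value=6.395 K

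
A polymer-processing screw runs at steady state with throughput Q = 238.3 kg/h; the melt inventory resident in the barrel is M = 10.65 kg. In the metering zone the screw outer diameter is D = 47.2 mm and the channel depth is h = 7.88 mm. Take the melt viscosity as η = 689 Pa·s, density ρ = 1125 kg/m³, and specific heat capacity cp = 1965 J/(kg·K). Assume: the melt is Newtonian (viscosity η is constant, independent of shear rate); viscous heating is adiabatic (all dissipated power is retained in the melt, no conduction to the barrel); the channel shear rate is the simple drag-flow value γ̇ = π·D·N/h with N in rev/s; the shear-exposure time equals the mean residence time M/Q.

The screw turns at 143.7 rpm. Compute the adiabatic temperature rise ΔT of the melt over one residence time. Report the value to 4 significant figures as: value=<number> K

value=101.9 K

Convert throughput: Q = 238.3 kg/h = 238.3/3600 = 0.0661944 kg/s
t_res = M / Q_s = 10.65 ÷ 0.0661944 = 160.89 s
Geometry in metres: D = 47.2 mm → 0.0472 m, h = 7.88 mm → 0.00788 m; screw speed N = 143.7 rpm = 2.395 rev/s
γ̇ = π·D·N / h = π · 0.0472 · 2.395 / 0.00788 = 45.0683 s⁻¹
ΔT = η·γ̇²·t_res / (ρ·cp) = 689 · (45.0683)² · 160.89 / (1125 · 1965) = 101.853 K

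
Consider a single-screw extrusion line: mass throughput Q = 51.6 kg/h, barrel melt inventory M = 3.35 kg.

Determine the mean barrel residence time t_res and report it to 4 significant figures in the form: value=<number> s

Q_s = Q / 3600 = 51.6 / 3600 = 0.0143333 kg/s
Mean residence time: t_res = M/Q_s = 3.35 kg / 0.0143333 kg/s = 233.721 s

value=233.7 s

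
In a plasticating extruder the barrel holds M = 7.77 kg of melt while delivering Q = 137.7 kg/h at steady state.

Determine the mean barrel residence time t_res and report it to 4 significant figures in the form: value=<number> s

Throughput in SI: Q_s = 137.7 kg/h ÷ 3600 s/h = 0.03825 kg/s
t_res = M / Q_s = 7.77 ÷ 0.03825 = 203.137 s

value=203.1 s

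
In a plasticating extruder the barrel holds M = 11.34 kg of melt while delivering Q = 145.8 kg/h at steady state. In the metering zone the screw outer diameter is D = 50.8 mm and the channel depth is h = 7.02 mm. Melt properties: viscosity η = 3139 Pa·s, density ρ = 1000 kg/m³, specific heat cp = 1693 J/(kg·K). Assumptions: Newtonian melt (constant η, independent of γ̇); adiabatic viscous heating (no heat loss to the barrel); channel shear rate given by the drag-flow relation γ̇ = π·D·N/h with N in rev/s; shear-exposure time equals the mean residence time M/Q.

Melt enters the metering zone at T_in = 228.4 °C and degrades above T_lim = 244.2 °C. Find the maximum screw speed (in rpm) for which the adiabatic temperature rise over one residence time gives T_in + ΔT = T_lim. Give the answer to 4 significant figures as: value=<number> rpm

Throughput in SI: Q_s = 145.8 kg/h ÷ 3600 s/h = 0.0405 kg/s
t_res = M / Q_s = 11.34 / 0.0405 = 280 s
D = 50.8 mm = 0.0508 m;  h = 7.02 mm = 0.00702 m
ΔT_a = T_lim − T_in = 244.2 °C − 228.4 °C = 15.8 K
γ̇_max² = ΔT_a·ρ·cp/(η·t_res) = 15.8·1000·1693/(3139·280) = 30.4344 s⁻²
γ̇_max = √30.4344 = 5.51674 s⁻¹
N_max = γ̇_max·h / (π·D) = 5.51674 · 0.00702 / (π · 0.0508) = 0.242664 rev/s = 14.5599 rpm

value=14.56 rpm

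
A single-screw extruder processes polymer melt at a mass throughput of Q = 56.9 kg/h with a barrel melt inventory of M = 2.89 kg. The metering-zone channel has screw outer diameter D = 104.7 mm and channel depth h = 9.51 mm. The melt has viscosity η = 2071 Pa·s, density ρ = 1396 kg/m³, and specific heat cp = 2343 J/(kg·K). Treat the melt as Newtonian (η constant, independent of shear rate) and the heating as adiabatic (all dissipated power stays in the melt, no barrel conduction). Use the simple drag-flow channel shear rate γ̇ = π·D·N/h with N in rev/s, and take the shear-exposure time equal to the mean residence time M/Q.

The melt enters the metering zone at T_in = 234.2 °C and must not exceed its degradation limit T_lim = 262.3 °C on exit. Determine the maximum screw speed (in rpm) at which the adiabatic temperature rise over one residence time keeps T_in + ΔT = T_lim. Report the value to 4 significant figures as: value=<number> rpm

Q_s = Q / 3600 = 56.9 / 3600 = 0.0158056 kg/s
t_res = M / Q_s = 2.89 / 0.0158056 = 182.847 s
Convert to metres: D = 0.1047 m, h = 0.00951 m
ΔT_a = T_lim − T_in = 262.3 − 234.2 = 28.1 K
Invert ΔT = ηγ̇²t_res/(ρcp) for γ̇: γ̇_max² = ΔT_a ρ cp / (η t_res) = 28.1·1396·2343 / (2071·182.847) = 242.715 s⁻²
γ̇_max = √242.715 = 15.5793 s⁻¹
Solve γ̇ = πDN/h for N: N_max = γ̇_max·h/(π·D) = 15.5793 × 0.00951 / (π × 0.1047) = 0.450435 rev/s = 27.0261 rpm

value=27.03 rpm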